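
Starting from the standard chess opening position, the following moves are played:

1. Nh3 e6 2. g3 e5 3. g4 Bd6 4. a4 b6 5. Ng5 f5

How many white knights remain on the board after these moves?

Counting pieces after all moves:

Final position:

  a b c d e f g h
  ─────────────────
8│♜ ♞ ♝ ♛ ♚ · ♞ ♜│8
7│♟ · ♟ ♟ · · ♟ ♟│7
6│· ♟ · ♝ · · · ·│6
5│· · · · ♟ ♟ ♘ ·│5
4│♙ · · · · · ♙ ·│4
3│· · · · · · · ·│3
2│· ♙ ♙ ♙ ♙ ♙ · ♙│2
1│♖ ♘ ♗ ♕ ♔ ♗ · ♖│1
  ─────────────────
  a b c d e f g h


2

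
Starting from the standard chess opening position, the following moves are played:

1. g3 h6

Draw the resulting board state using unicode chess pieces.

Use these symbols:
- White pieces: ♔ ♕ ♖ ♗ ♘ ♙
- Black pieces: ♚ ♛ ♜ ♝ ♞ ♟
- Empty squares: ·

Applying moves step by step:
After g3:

♜ ♞ ♝ ♛ ♚ ♝ ♞ ♜
♟ ♟ ♟ ♟ ♟ ♟ ♟ ♟
· · · · · · · ·
· · · · · · · ·
· · · · · · · ·
· · · · · · ♙ ·
♙ ♙ ♙ ♙ ♙ ♙ · ♙
♖ ♘ ♗ ♕ ♔ ♗ ♘ ♖


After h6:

♜ ♞ ♝ ♛ ♚ ♝ ♞ ♜
♟ ♟ ♟ ♟ ♟ ♟ ♟ ·
· · · · · · · ♟
· · · · · · · ·
· · · · · · · ·
· · · · · · ♙ ·
♙ ♙ ♙ ♙ ♙ ♙ · ♙
♖ ♘ ♗ ♕ ♔ ♗ ♘ ♖



  a b c d e f g h
  ─────────────────
8│♜ ♞ ♝ ♛ ♚ ♝ ♞ ♜│8
7│♟ ♟ ♟ ♟ ♟ ♟ ♟ ·│7
6│· · · · · · · ♟│6
5│· · · · · · · ·│5
4│· · · · · · · ·│4
3│· · · · · · ♙ ·│3
2│♙ ♙ ♙ ♙ ♙ ♙ · ♙│2
1│♖ ♘ ♗ ♕ ♔ ♗ ♘ ♖│1
  ─────────────────
  a b c d e f g h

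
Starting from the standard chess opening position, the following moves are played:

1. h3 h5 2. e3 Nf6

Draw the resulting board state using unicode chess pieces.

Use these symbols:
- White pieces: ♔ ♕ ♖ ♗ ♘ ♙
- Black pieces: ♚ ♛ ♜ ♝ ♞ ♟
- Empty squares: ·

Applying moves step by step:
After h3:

♜ ♞ ♝ ♛ ♚ ♝ ♞ ♜
♟ ♟ ♟ ♟ ♟ ♟ ♟ ♟
· · · · · · · ·
· · · · · · · ·
· · · · · · · ·
· · · · · · · ♙
♙ ♙ ♙ ♙ ♙ ♙ ♙ ·
♖ ♘ ♗ ♕ ♔ ♗ ♘ ♖


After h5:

♜ ♞ ♝ ♛ ♚ ♝ ♞ ♜
♟ ♟ ♟ ♟ ♟ ♟ ♟ ·
· · · · · · · ·
· · · · · · · ♟
· · · · · · · ·
· · · · · · · ♙
♙ ♙ ♙ ♙ ♙ ♙ ♙ ·
♖ ♘ ♗ ♕ ♔ ♗ ♘ ♖


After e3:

♜ ♞ ♝ ♛ ♚ ♝ ♞ ♜
♟ ♟ ♟ ♟ ♟ ♟ ♟ ·
· · · · · · · ·
· · · · · · · ♟
· · · · · · · ·
· · · · ♙ · · ♙
♙ ♙ ♙ ♙ · ♙ ♙ ·
♖ ♘ ♗ ♕ ♔ ♗ ♘ ♖


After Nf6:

♜ ♞ ♝ ♛ ♚ ♝ · ♜
♟ ♟ ♟ ♟ ♟ ♟ ♟ ·
· · · · · ♞ · ·
· · · · · · · ♟
· · · · · · · ·
· · · · ♙ · · ♙
♙ ♙ ♙ ♙ · ♙ ♙ ·
♖ ♘ ♗ ♕ ♔ ♗ ♘ ♖



  a b c d e f g h
  ─────────────────
8│♜ ♞ ♝ ♛ ♚ ♝ · ♜│8
7│♟ ♟ ♟ ♟ ♟ ♟ ♟ ·│7
6│· · · · · ♞ · ·│6
5│· · · · · · · ♟│5
4│· · · · · · · ·│4
3│· · · · ♙ · · ♙│3
2│♙ ♙ ♙ ♙ · ♙ ♙ ·│2
1│♖ ♘ ♗ ♕ ♔ ♗ ♘ ♖│1
  ─────────────────
  a b c d e f g h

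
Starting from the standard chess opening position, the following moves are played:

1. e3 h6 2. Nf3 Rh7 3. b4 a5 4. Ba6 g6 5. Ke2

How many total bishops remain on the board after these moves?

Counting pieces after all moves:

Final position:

  a b c d e f g h
  ─────────────────
8│♜ ♞ ♝ ♛ ♚ ♝ ♞ ·│8
7│· ♟ ♟ ♟ ♟ ♟ · ♜│7
6│♗ · · · · · ♟ ♟│6
5│♟ · · · · · · ·│5
4│· ♙ · · · · · ·│4
3│· · · · ♙ ♘ · ·│3
2│♙ · ♙ ♙ ♔ ♙ ♙ ♙│2
1│♖ ♘ ♗ ♕ · · · ♖│1
  ─────────────────
  a b c d e f g h


4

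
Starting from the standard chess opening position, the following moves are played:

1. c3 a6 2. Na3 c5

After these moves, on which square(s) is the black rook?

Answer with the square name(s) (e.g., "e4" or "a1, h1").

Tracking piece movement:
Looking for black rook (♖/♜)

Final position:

  a b c d e f g h
  ─────────────────
8│♜ ♞ ♝ ♛ ♚ ♝ ♞ ♜│8
7│· ♟ · ♟ ♟ ♟ ♟ ♟│7
6│♟ · · · · · · ·│6
5│· · ♟ · · · · ·│5
4│· · · · · · · ·│4
3│♘ · ♙ · · · · ·│3
2│♙ ♙ · ♙ ♙ ♙ ♙ ♙│2
1│♖ · ♗ ♕ ♔ ♗ ♘ ♖│1
  ─────────────────
  a b c d e f g h


a8, h8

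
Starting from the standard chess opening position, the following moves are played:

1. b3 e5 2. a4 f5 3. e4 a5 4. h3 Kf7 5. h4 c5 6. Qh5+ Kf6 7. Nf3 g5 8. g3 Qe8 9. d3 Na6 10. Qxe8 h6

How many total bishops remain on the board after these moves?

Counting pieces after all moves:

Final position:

  a b c d e f g h
  ─────────────────
8│♜ · ♝ · ♕ ♝ ♞ ♜│8
7│· ♟ · ♟ · · · ·│7
6│♞ · · · · ♚ · ♟│6
5│♟ · ♟ · ♟ ♟ ♟ ·│5
4│♙ · · · ♙ · · ♙│4
3│· ♙ · ♙ · ♘ ♙ ·│3
2│· · ♙ · · ♙ · ·│2
1│♖ ♘ ♗ · ♔ ♗ · ♖│1
  ─────────────────
  a b c d e f g h


4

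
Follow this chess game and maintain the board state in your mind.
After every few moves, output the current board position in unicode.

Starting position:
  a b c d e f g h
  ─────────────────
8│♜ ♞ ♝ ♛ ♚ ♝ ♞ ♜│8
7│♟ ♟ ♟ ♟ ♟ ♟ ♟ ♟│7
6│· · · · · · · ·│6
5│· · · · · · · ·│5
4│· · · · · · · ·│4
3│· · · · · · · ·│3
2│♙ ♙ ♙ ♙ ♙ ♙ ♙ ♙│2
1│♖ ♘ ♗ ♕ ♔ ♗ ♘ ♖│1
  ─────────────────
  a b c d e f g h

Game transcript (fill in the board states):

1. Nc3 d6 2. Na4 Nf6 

  a b c d e f g h
  ─────────────────
8│♜ ♞ ♝ ♛ ♚ ♝ · ♜│8
7│♟ ♟ ♟ · ♟ ♟ ♟ ♟│7
6│· · · ♟ · ♞ · ·│6
5│· · · · · · · ·│5
4│♘ · · · · · · ·│4
3│· · · · · · · ·│3
2│♙ ♙ ♙ ♙ ♙ ♙ ♙ ♙│2
1│♖ · ♗ ♕ ♔ ♗ ♘ ♖│1
  ─────────────────
  a b c d e f g h

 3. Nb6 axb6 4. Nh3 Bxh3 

  a b c d e f g h
  ─────────────────
8│♜ ♞ · ♛ ♚ ♝ · ♜│8
7│· ♟ ♟ · ♟ ♟ ♟ ♟│7
6│· ♟ · ♟ · ♞ · ·│6
5│· · · · · · · ·│5
4│· · · · · · · ·│4
3│· · · · · · · ♝│3
2│♙ ♙ ♙ ♙ ♙ ♙ ♙ ♙│2
1│♖ · ♗ ♕ ♔ ♗ · ♖│1
  ─────────────────
  a b c d e f g h

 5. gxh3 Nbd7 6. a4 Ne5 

  a b c d e f g h
  ─────────────────
8│♜ · · ♛ ♚ ♝ · ♜│8
7│· ♟ ♟ · ♟ ♟ ♟ ♟│7
6│· ♟ · ♟ · ♞ · ·│6
5│· · · · ♞ · · ·│5
4│♙ · · · · · · ·│4
3│· · · · · · · ♙│3
2│· ♙ ♙ ♙ ♙ ♙ · ♙│2
1│♖ · ♗ ♕ ♔ ♗ · ♖│1
  ─────────────────
  a b c d e f g h

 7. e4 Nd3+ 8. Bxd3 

  a b c d e f g h
  ─────────────────
8│♜ · · ♛ ♚ ♝ · ♜│8
7│· ♟ ♟ · ♟ ♟ ♟ ♟│7
6│· ♟ · ♟ · ♞ · ·│6
5│· · · · · · · ·│5
4│♙ · · · ♙ · · ·│4
3│· · · ♗ · · · ♙│3
2│· ♙ ♙ ♙ · ♙ · ♙│2
1│♖ · ♗ ♕ ♔ · · ♖│1
  ─────────────────
  a b c d e f g h


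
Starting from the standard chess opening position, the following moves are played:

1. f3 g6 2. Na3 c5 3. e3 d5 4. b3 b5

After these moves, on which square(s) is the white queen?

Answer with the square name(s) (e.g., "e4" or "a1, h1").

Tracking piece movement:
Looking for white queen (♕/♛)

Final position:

  a b c d e f g h
  ─────────────────
8│♜ ♞ ♝ ♛ ♚ ♝ ♞ ♜│8
7│♟ · · · ♟ ♟ · ♟│7
6│· · · · · · ♟ ·│6
5│· ♟ ♟ ♟ · · · ·│5
4│· · · · · · · ·│4
3│♘ ♙ · · ♙ ♙ · ·│3
2│♙ · ♙ ♙ · · ♙ ♙│2
1│♖ · ♗ ♕ ♔ ♗ ♘ ♖│1
  ─────────────────
  a b c d e f g h


d1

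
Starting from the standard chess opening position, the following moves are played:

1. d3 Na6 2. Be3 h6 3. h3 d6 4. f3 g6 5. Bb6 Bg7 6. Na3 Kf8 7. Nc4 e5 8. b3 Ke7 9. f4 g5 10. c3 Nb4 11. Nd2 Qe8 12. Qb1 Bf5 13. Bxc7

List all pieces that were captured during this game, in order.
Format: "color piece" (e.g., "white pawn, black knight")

Tracking captures:
  Bxc7: captured black pawn

black pawn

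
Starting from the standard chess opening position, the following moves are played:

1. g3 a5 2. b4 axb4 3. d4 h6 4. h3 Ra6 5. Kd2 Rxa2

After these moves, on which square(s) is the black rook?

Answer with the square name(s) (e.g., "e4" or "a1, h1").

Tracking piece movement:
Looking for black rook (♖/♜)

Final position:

  a b c d e f g h
  ─────────────────
8│· ♞ ♝ ♛ ♚ ♝ ♞ ♜│8
7│· ♟ ♟ ♟ ♟ ♟ ♟ ·│7
6│· · · · · · · ♟│6
5│· · · · · · · ·│5
4│· ♟ · ♙ · · · ·│4
3│· · · · · · ♙ ♙│3
2│♜ · ♙ ♔ ♙ ♙ · ·│2
1│♖ ♘ ♗ ♕ · ♗ ♘ ♖│1
  ─────────────────
  a b c d e f g h


a2, h8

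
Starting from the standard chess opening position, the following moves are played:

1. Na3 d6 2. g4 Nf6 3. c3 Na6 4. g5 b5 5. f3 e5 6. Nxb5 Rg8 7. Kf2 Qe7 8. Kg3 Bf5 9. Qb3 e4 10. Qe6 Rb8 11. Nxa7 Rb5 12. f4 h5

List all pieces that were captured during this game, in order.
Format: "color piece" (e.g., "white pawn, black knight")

Tracking captures:
  Nxb5: captured black pawn
  Nxa7: captured black pawn

black pawn, black pawn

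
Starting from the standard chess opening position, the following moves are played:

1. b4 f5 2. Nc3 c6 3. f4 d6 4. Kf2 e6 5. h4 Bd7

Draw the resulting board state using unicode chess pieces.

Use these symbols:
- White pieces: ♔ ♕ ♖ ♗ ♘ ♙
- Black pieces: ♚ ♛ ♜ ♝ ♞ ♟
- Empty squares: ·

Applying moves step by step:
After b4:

♜ ♞ ♝ ♛ ♚ ♝ ♞ ♜
♟ ♟ ♟ ♟ ♟ ♟ ♟ ♟
· · · · · · · ·
· · · · · · · ·
· ♙ · · · · · ·
· · · · · · · ·
♙ · ♙ ♙ ♙ ♙ ♙ ♙
♖ ♘ ♗ ♕ ♔ ♗ ♘ ♖


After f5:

♜ ♞ ♝ ♛ ♚ ♝ ♞ ♜
♟ ♟ ♟ ♟ ♟ · ♟ ♟
· · · · · · · ·
· · · · · ♟ · ·
· ♙ · · · · · ·
· · · · · · · ·
♙ · ♙ ♙ ♙ ♙ ♙ ♙
♖ ♘ ♗ ♕ ♔ ♗ ♘ ♖


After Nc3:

♜ ♞ ♝ ♛ ♚ ♝ ♞ ♜
♟ ♟ ♟ ♟ ♟ · ♟ ♟
· · · · · · · ·
· · · · · ♟ · ·
· ♙ · · · · · ·
· · ♘ · · · · ·
♙ · ♙ ♙ ♙ ♙ ♙ ♙
♖ · ♗ ♕ ♔ ♗ ♘ ♖


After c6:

♜ ♞ ♝ ♛ ♚ ♝ ♞ ♜
♟ ♟ · ♟ ♟ · ♟ ♟
· · ♟ · · · · ·
· · · · · ♟ · ·
· ♙ · · · · · ·
· · ♘ · · · · ·
♙ · ♙ ♙ ♙ ♙ ♙ ♙
♖ · ♗ ♕ ♔ ♗ ♘ ♖


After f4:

♜ ♞ ♝ ♛ ♚ ♝ ♞ ♜
♟ ♟ · ♟ ♟ · ♟ ♟
· · ♟ · · · · ·
· · · · · ♟ · ·
· ♙ · · · ♙ · ·
· · ♘ · · · · ·
♙ · ♙ ♙ ♙ · ♙ ♙
♖ · ♗ ♕ ♔ ♗ ♘ ♖


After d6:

♜ ♞ ♝ ♛ ♚ ♝ ♞ ♜
♟ ♟ · · ♟ · ♟ ♟
· · ♟ ♟ · · · ·
· · · · · ♟ · ·
· ♙ · · · ♙ · ·
· · ♘ · · · · ·
♙ · ♙ ♙ ♙ · ♙ ♙
♖ · ♗ ♕ ♔ ♗ ♘ ♖


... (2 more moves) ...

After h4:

♜ ♞ ♝ ♛ ♚ ♝ ♞ ♜
♟ ♟ · · · · ♟ ♟
· · ♟ ♟ ♟ · · ·
· · · · · ♟ · ·
· ♙ · · · ♙ · ♙
· · ♘ · · · · ·
♙ · ♙ ♙ ♙ ♔ ♙ ·
♖ · ♗ ♕ · ♗ ♘ ♖


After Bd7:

♜ ♞ · ♛ ♚ ♝ ♞ ♜
♟ ♟ · ♝ · · ♟ ♟
· · ♟ ♟ ♟ · · ·
· · · · · ♟ · ·
· ♙ · · · ♙ · ♙
· · ♘ · · · · ·
♙ · ♙ ♙ ♙ ♔ ♙ ·
♖ · ♗ ♕ · ♗ ♘ ♖



  a b c d e f g h
  ─────────────────
8│♜ ♞ · ♛ ♚ ♝ ♞ ♜│8
7│♟ ♟ · ♝ · · ♟ ♟│7
6│· · ♟ ♟ ♟ · · ·│6
5│· · · · · ♟ · ·│5
4│· ♙ · · · ♙ · ♙│4
3│· · ♘ · · · · ·│3
2│♙ · ♙ ♙ ♙ ♔ ♙ ·│2
1│♖ · ♗ ♕ · ♗ ♘ ♖│1
  ─────────────────
  a b c d e f g h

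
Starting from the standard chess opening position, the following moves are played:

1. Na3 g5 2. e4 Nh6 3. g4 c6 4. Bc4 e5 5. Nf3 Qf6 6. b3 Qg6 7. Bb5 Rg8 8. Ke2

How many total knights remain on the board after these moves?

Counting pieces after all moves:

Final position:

  a b c d e f g h
  ─────────────────
8│♜ ♞ ♝ · ♚ ♝ ♜ ·│8
7│♟ ♟ · ♟ · ♟ · ♟│7
6│· · ♟ · · · ♛ ♞│6
5│· ♗ · · ♟ · ♟ ·│5
4│· · · · ♙ · ♙ ·│4
3│♘ ♙ · · · ♘ · ·│3
2│♙ · ♙ ♙ ♔ ♙ · ♙│2
1│♖ · ♗ ♕ · · · ♖│1
  ─────────────────
  a b c d e f g h


4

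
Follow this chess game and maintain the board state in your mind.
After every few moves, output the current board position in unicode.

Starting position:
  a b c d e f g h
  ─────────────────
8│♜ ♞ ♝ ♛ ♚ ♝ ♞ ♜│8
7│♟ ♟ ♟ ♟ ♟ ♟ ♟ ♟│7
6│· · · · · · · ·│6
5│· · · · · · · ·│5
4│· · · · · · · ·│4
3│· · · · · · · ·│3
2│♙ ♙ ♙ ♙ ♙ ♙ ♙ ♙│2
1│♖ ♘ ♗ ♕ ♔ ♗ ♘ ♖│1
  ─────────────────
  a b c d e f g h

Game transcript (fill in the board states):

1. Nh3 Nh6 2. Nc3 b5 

  a b c d e f g h
  ─────────────────
8│♜ ♞ ♝ ♛ ♚ ♝ · ♜│8
7│♟ · ♟ ♟ ♟ ♟ ♟ ♟│7
6│· · · · · · · ♞│6
5│· ♟ · · · · · ·│5
4│· · · · · · · ·│4
3│· · ♘ · · · · ♘│3
2│♙ ♙ ♙ ♙ ♙ ♙ ♙ ♙│2
1│♖ · ♗ ♕ ♔ ♗ · ♖│1
  ─────────────────
  a b c d e f g h

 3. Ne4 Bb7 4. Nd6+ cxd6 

  a b c d e f g h
  ─────────────────
8│♜ ♞ · ♛ ♚ ♝ · ♜│8
7│♟ ♝ · ♟ ♟ ♟ ♟ ♟│7
6│· · · ♟ · · · ♞│6
5│· ♟ · · · · · ·│5
4│· · · · · · · ·│4
3│· · · · · · · ♘│3
2│♙ ♙ ♙ ♙ ♙ ♙ ♙ ♙│2
1│♖ · ♗ ♕ ♔ ♗ · ♖│1
  ─────────────────
  a b c d e f g h

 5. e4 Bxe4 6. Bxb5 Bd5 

  a b c d e f g h
  ─────────────────
8│♜ ♞ · ♛ ♚ ♝ · ♜│8
7│♟ · · ♟ ♟ ♟ ♟ ♟│7
6│· · · ♟ · · · ♞│6
5│· ♗ · ♝ · · · ·│5
4│· · · · · · · ·│4
3│· · · · · · · ♘│3
2│♙ ♙ ♙ ♙ · ♙ ♙ ♙│2
1│♖ · ♗ ♕ ♔ · · ♖│1
  ─────────────────
  a b c d e f g h

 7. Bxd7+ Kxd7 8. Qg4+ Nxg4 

  a b c d e f g h
  ─────────────────
8│♜ ♞ · ♛ · ♝ · ♜│8
7│♟ · · ♚ ♟ ♟ ♟ ♟│7
6│· · · ♟ · · · ·│6
5│· · · ♝ · · · ·│5
4│· · · · · · ♞ ·│4
3│· · · · · · · ♘│3
2│♙ ♙ ♙ ♙ · ♙ ♙ ♙│2
1│♖ · ♗ · ♔ · · ♖│1
  ─────────────────
  a b c d e f g h

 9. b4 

  a b c d e f g h
  ─────────────────
8│♜ ♞ · ♛ · ♝ · ♜│8
7│♟ · · ♚ ♟ ♟ ♟ ♟│7
6│· · · ♟ · · · ·│6
5│· · · ♝ · · · ·│5
4│· ♙ · · · · ♞ ·│4
3│· · · · · · · ♘│3
2│♙ · ♙ ♙ · ♙ ♙ ♙│2
1│♖ · ♗ · ♔ · · ♖│1
  ─────────────────
  a b c d e f g h


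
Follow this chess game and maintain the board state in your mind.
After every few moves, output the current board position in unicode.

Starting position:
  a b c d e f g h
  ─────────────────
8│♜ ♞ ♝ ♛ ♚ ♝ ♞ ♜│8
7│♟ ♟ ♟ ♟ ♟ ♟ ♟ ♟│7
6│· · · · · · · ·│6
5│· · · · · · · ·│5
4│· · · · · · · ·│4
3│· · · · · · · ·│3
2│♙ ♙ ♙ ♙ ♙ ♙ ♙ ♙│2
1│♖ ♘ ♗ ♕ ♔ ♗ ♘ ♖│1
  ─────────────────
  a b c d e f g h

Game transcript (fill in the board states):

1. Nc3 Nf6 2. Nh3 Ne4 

  a b c d e f g h
  ─────────────────
8│♜ ♞ ♝ ♛ ♚ ♝ · ♜│8
7│♟ ♟ ♟ ♟ ♟ ♟ ♟ ♟│7
6│· · · · · · · ·│6
5│· · · · · · · ·│5
4│· · · · ♞ · · ·│4
3│· · ♘ · · · · ♘│3
2│♙ ♙ ♙ ♙ ♙ ♙ ♙ ♙│2
1│♖ · ♗ ♕ ♔ ♗ · ♖│1
  ─────────────────
  a b c d e f g h

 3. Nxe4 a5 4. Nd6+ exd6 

  a b c d e f g h
  ─────────────────
8│♜ ♞ ♝ ♛ ♚ ♝ · ♜│8
7│· ♟ ♟ ♟ · ♟ ♟ ♟│7
6│· · · ♟ · · · ·│6
5│♟ · · · · · · ·│5
4│· · · · · · · ·│4
3│· · · · · · · ♘│3
2│♙ ♙ ♙ ♙ ♙ ♙ ♙ ♙│2
1│♖ · ♗ ♕ ♔ ♗ · ♖│1
  ─────────────────
  a b c d e f g h

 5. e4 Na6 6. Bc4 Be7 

  a b c d e f g h
  ─────────────────
8│♜ · ♝ ♛ ♚ · · ♜│8
7│· ♟ ♟ ♟ ♝ ♟ ♟ ♟│7
6│♞ · · ♟ · · · ·│6
5│♟ · · · · · · ·│5
4│· · ♗ · ♙ · · ·│4
3│· · · · · · · ♘│3
2│♙ ♙ ♙ ♙ · ♙ ♙ ♙│2
1│♖ · ♗ ♕ ♔ · · ♖│1
  ─────────────────
  a b c d e f g h

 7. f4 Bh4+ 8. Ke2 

  a b c d e f g h
  ─────────────────
8│♜ · ♝ ♛ ♚ · · ♜│8
7│· ♟ ♟ ♟ · ♟ ♟ ♟│7
6│♞ · · ♟ · · · ·│6
5│♟ · · · · · · ·│5
4│· · ♗ · ♙ ♙ · ♝│4
3│· · · · · · · ♘│3
2│♙ ♙ ♙ ♙ ♔ · ♙ ♙│2
1│♖ · ♗ ♕ · · · ♖│1
  ─────────────────
  a b c d e f g h


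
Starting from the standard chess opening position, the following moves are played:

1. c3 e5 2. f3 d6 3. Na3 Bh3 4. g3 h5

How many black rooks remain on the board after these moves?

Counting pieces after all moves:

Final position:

  a b c d e f g h
  ─────────────────
8│♜ ♞ · ♛ ♚ ♝ ♞ ♜│8
7│♟ ♟ ♟ · · ♟ ♟ ·│7
6│· · · ♟ · · · ·│6
5│· · · · ♟ · · ♟│5
4│· · · · · · · ·│4
3│♘ · ♙ · · ♙ ♙ ♝│3
2│♙ ♙ · ♙ ♙ · · ♙│2
1│♖ · ♗ ♕ ♔ ♗ ♘ ♖│1
  ─────────────────
  a b c d e f g h


2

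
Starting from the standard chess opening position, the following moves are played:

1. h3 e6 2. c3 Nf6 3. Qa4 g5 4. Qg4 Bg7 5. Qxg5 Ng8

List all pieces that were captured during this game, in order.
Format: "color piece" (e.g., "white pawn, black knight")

Tracking captures:
  Qxg5: captured black pawn

black pawn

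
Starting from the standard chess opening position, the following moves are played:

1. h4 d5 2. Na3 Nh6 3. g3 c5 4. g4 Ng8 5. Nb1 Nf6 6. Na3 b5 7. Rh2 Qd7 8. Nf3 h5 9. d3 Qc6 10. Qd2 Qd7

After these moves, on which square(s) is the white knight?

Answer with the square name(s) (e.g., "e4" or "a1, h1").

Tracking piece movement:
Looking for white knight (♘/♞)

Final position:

  a b c d e f g h
  ─────────────────
8│♜ ♞ ♝ · ♚ ♝ · ♜│8
7│♟ · · ♛ ♟ ♟ ♟ ·│7
6│· · · · · ♞ · ·│6
5│· ♟ ♟ ♟ · · · ♟│5
4│· · · · · · ♙ ♙│4
3│♘ · · ♙ · ♘ · ·│3
2│♙ ♙ ♙ ♕ ♙ ♙ · ♖│2
1│♖ · ♗ · ♔ ♗ · ·│1
  ─────────────────
  a b c d e f g h


a3, f3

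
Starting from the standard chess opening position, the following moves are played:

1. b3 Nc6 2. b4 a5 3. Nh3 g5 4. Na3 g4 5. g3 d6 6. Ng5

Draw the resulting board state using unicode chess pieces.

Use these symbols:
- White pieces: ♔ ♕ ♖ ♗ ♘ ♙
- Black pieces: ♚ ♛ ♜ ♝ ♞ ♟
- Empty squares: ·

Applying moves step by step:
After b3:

♜ ♞ ♝ ♛ ♚ ♝ ♞ ♜
♟ ♟ ♟ ♟ ♟ ♟ ♟ ♟
· · · · · · · ·
· · · · · · · ·
· · · · · · · ·
· ♙ · · · · · ·
♙ · ♙ ♙ ♙ ♙ ♙ ♙
♖ ♘ ♗ ♕ ♔ ♗ ♘ ♖


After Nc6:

♜ · ♝ ♛ ♚ ♝ ♞ ♜
♟ ♟ ♟ ♟ ♟ ♟ ♟ ♟
· · ♞ · · · · ·
· · · · · · · ·
· · · · · · · ·
· ♙ · · · · · ·
♙ · ♙ ♙ ♙ ♙ ♙ ♙
♖ ♘ ♗ ♕ ♔ ♗ ♘ ♖


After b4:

♜ · ♝ ♛ ♚ ♝ ♞ ♜
♟ ♟ ♟ ♟ ♟ ♟ ♟ ♟
· · ♞ · · · · ·
· · · · · · · ·
· ♙ · · · · · ·
· · · · · · · ·
♙ · ♙ ♙ ♙ ♙ ♙ ♙
♖ ♘ ♗ ♕ ♔ ♗ ♘ ♖


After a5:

♜ · ♝ ♛ ♚ ♝ ♞ ♜
· ♟ ♟ ♟ ♟ ♟ ♟ ♟
· · ♞ · · · · ·
♟ · · · · · · ·
· ♙ · · · · · ·
· · · · · · · ·
♙ · ♙ ♙ ♙ ♙ ♙ ♙
♖ ♘ ♗ ♕ ♔ ♗ ♘ ♖


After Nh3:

♜ · ♝ ♛ ♚ ♝ ♞ ♜
· ♟ ♟ ♟ ♟ ♟ ♟ ♟
· · ♞ · · · · ·
♟ · · · · · · ·
· ♙ · · · · · ·
· · · · · · · ♘
♙ · ♙ ♙ ♙ ♙ ♙ ♙
♖ ♘ ♗ ♕ ♔ ♗ · ♖


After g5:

♜ · ♝ ♛ ♚ ♝ ♞ ♜
· ♟ ♟ ♟ ♟ ♟ · ♟
· · ♞ · · · · ·
♟ · · · · · ♟ ·
· ♙ · · · · · ·
· · · · · · · ♘
♙ · ♙ ♙ ♙ ♙ ♙ ♙
♖ ♘ ♗ ♕ ♔ ♗ · ♖


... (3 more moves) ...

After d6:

♜ · ♝ ♛ ♚ ♝ ♞ ♜
· ♟ ♟ · ♟ ♟ · ♟
· · ♞ ♟ · · · ·
♟ · · · · · · ·
· ♙ · · · · ♟ ·
♘ · · · · · ♙ ♘
♙ · ♙ ♙ ♙ ♙ · ♙
♖ · ♗ ♕ ♔ ♗ · ♖


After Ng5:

♜ · ♝ ♛ ♚ ♝ ♞ ♜
· ♟ ♟ · ♟ ♟ · ♟
· · ♞ ♟ · · · ·
♟ · · · · · ♘ ·
· ♙ · · · · ♟ ·
♘ · · · · · ♙ ·
♙ · ♙ ♙ ♙ ♙ · ♙
♖ · ♗ ♕ ♔ ♗ · ♖



  a b c d e f g h
  ─────────────────
8│♜ · ♝ ♛ ♚ ♝ ♞ ♜│8
7│· ♟ ♟ · ♟ ♟ · ♟│7
6│· · ♞ ♟ · · · ·│6
5│♟ · · · · · ♘ ·│5
4│· ♙ · · · · ♟ ·│4
3│♘ · · · · · ♙ ·│3
2│♙ · ♙ ♙ ♙ ♙ · ♙│2
1│♖ · ♗ ♕ ♔ ♗ · ♖│1
  ─────────────────
  a b c d e f g h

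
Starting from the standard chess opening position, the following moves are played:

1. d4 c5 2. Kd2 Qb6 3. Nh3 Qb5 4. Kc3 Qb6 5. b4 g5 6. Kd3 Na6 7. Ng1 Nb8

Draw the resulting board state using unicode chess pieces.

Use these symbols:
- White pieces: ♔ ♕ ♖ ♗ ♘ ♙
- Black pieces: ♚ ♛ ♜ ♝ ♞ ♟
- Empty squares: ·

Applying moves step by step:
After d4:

♜ ♞ ♝ ♛ ♚ ♝ ♞ ♜
♟ ♟ ♟ ♟ ♟ ♟ ♟ ♟
· · · · · · · ·
· · · · · · · ·
· · · ♙ · · · ·
· · · · · · · ·
♙ ♙ ♙ · ♙ ♙ ♙ ♙
♖ ♘ ♗ ♕ ♔ ♗ ♘ ♖


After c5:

♜ ♞ ♝ ♛ ♚ ♝ ♞ ♜
♟ ♟ · ♟ ♟ ♟ ♟ ♟
· · · · · · · ·
· · ♟ · · · · ·
· · · ♙ · · · ·
· · · · · · · ·
♙ ♙ ♙ · ♙ ♙ ♙ ♙
♖ ♘ ♗ ♕ ♔ ♗ ♘ ♖


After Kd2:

♜ ♞ ♝ ♛ ♚ ♝ ♞ ♜
♟ ♟ · ♟ ♟ ♟ ♟ ♟
· · · · · · · ·
· · ♟ · · · · ·
· · · ♙ · · · ·
· · · · · · · ·
♙ ♙ ♙ ♔ ♙ ♙ ♙ ♙
♖ ♘ ♗ ♕ · ♗ ♘ ♖


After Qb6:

♜ ♞ ♝ · ♚ ♝ ♞ ♜
♟ ♟ · ♟ ♟ ♟ ♟ ♟
· ♛ · · · · · ·
· · ♟ · · · · ·
· · · ♙ · · · ·
· · · · · · · ·
♙ ♙ ♙ ♔ ♙ ♙ ♙ ♙
♖ ♘ ♗ ♕ · ♗ ♘ ♖


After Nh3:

♜ ♞ ♝ · ♚ ♝ ♞ ♜
♟ ♟ · ♟ ♟ ♟ ♟ ♟
· ♛ · · · · · ·
· · ♟ · · · · ·
· · · ♙ · · · ·
· · · · · · · ♘
♙ ♙ ♙ ♔ ♙ ♙ ♙ ♙
♖ ♘ ♗ ♕ · ♗ · ♖


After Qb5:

♜ ♞ ♝ · ♚ ♝ ♞ ♜
♟ ♟ · ♟ ♟ ♟ ♟ ♟
· · · · · · · ·
· ♛ ♟ · · · · ·
· · · ♙ · · · ·
· · · · · · · ♘
♙ ♙ ♙ ♔ ♙ ♙ ♙ ♙
♖ ♘ ♗ ♕ · ♗ · ♖


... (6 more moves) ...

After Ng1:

♜ · ♝ · ♚ ♝ ♞ ♜
♟ ♟ · ♟ ♟ ♟ · ♟
♞ ♛ · · · · · ·
· · ♟ · · · ♟ ·
· ♙ · ♙ · · · ·
· · · ♔ · · · ·
♙ · ♙ · ♙ ♙ ♙ ♙
♖ ♘ ♗ ♕ · ♗ ♘ ♖


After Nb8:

♜ ♞ ♝ · ♚ ♝ ♞ ♜
♟ ♟ · ♟ ♟ ♟ · ♟
· ♛ · · · · · ·
· · ♟ · · · ♟ ·
· ♙ · ♙ · · · ·
· · · ♔ · · · ·
♙ · ♙ · ♙ ♙ ♙ ♙
♖ ♘ ♗ ♕ · ♗ ♘ ♖



  a b c d e f g h
  ─────────────────
8│♜ ♞ ♝ · ♚ ♝ ♞ ♜│8
7│♟ ♟ · ♟ ♟ ♟ · ♟│7
6│· ♛ · · · · · ·│6
5│· · ♟ · · · ♟ ·│5
4│· ♙ · ♙ · · · ·│4
3│· · · ♔ · · · ·│3
2│♙ · ♙ · ♙ ♙ ♙ ♙│2
1│♖ ♘ ♗ ♕ · ♗ ♘ ♖│1
  ─────────────────
  a b c d e f g h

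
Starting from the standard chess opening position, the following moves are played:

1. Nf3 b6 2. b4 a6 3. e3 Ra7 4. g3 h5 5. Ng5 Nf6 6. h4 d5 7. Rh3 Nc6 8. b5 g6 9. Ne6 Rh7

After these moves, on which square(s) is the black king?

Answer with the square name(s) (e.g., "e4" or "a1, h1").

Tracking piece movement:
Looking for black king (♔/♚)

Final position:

  a b c d e f g h
  ─────────────────
8│· · ♝ ♛ ♚ ♝ · ·│8
7│♜ · ♟ · ♟ ♟ · ♜│7
6│♟ ♟ ♞ · ♘ ♞ ♟ ·│6
5│· ♙ · ♟ · · · ♟│5
4│· · · · · · · ♙│4
3│· · · · ♙ · ♙ ♖│3
2│♙ · ♙ ♙ · ♙ · ·│2
1│♖ ♘ ♗ ♕ ♔ ♗ · ·│1
  ─────────────────
  a b c d e f g h


e8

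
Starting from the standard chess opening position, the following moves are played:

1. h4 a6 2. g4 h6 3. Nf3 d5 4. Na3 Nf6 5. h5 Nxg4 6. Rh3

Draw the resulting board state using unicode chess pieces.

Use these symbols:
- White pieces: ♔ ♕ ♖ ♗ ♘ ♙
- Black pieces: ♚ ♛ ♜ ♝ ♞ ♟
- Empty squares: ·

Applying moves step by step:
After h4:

♜ ♞ ♝ ♛ ♚ ♝ ♞ ♜
♟ ♟ ♟ ♟ ♟ ♟ ♟ ♟
· · · · · · · ·
· · · · · · · ·
· · · · · · · ♙
· · · · · · · ·
♙ ♙ ♙ ♙ ♙ ♙ ♙ ·
♖ ♘ ♗ ♕ ♔ ♗ ♘ ♖


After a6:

♜ ♞ ♝ ♛ ♚ ♝ ♞ ♜
· ♟ ♟ ♟ ♟ ♟ ♟ ♟
♟ · · · · · · ·
· · · · · · · ·
· · · · · · · ♙
· · · · · · · ·
♙ ♙ ♙ ♙ ♙ ♙ ♙ ·
♖ ♘ ♗ ♕ ♔ ♗ ♘ ♖


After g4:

♜ ♞ ♝ ♛ ♚ ♝ ♞ ♜
· ♟ ♟ ♟ ♟ ♟ ♟ ♟
♟ · · · · · · ·
· · · · · · · ·
· · · · · · ♙ ♙
· · · · · · · ·
♙ ♙ ♙ ♙ ♙ ♙ · ·
♖ ♘ ♗ ♕ ♔ ♗ ♘ ♖


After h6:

♜ ♞ ♝ ♛ ♚ ♝ ♞ ♜
· ♟ ♟ ♟ ♟ ♟ ♟ ·
♟ · · · · · · ♟
· · · · · · · ·
· · · · · · ♙ ♙
· · · · · · · ·
♙ ♙ ♙ ♙ ♙ ♙ · ·
♖ ♘ ♗ ♕ ♔ ♗ ♘ ♖


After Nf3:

♜ ♞ ♝ ♛ ♚ ♝ ♞ ♜
· ♟ ♟ ♟ ♟ ♟ ♟ ·
♟ · · · · · · ♟
· · · · · · · ·
· · · · · · ♙ ♙
· · · · · ♘ · ·
♙ ♙ ♙ ♙ ♙ ♙ · ·
♖ ♘ ♗ ♕ ♔ ♗ · ♖


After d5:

♜ ♞ ♝ ♛ ♚ ♝ ♞ ♜
· ♟ ♟ · ♟ ♟ ♟ ·
♟ · · · · · · ♟
· · · ♟ · · · ·
· · · · · · ♙ ♙
· · · · · ♘ · ·
♙ ♙ ♙ ♙ ♙ ♙ · ·
♖ ♘ ♗ ♕ ♔ ♗ · ♖


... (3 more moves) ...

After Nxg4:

♜ ♞ ♝ ♛ ♚ ♝ · ♜
· ♟ ♟ · ♟ ♟ ♟ ·
♟ · · · · · · ♟
· · · ♟ · · · ♙
· · · · · · ♞ ·
♘ · · · · ♘ · ·
♙ ♙ ♙ ♙ ♙ ♙ · ·
♖ · ♗ ♕ ♔ ♗ · ♖


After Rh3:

♜ ♞ ♝ ♛ ♚ ♝ · ♜
· ♟ ♟ · ♟ ♟ ♟ ·
♟ · · · · · · ♟
· · · ♟ · · · ♙
· · · · · · ♞ ·
♘ · · · · ♘ · ♖
♙ ♙ ♙ ♙ ♙ ♙ · ·
♖ · ♗ ♕ ♔ ♗ · ·



  a b c d e f g h
  ─────────────────
8│♜ ♞ ♝ ♛ ♚ ♝ · ♜│8
7│· ♟ ♟ · ♟ ♟ ♟ ·│7
6│♟ · · · · · · ♟│6
5│· · · ♟ · · · ♙│5
4│· · · · · · ♞ ·│4
3│♘ · · · · ♘ · ♖│3
2│♙ ♙ ♙ ♙ ♙ ♙ · ·│2
1│♖ · ♗ ♕ ♔ ♗ · ·│1
  ─────────────────
  a b c d e f g h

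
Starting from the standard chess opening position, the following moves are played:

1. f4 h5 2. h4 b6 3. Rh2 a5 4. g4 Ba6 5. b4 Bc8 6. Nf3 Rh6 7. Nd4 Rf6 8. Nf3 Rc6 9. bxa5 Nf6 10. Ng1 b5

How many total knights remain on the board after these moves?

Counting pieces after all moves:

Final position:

  a b c d e f g h
  ─────────────────
8│♜ ♞ ♝ ♛ ♚ ♝ · ·│8
7│· · ♟ ♟ ♟ ♟ ♟ ·│7
6│· · ♜ · · ♞ · ·│6
5│♙ ♟ · · · · · ♟│5
4│· · · · · ♙ ♙ ♙│4
3│· · · · · · · ·│3
2│♙ · ♙ ♙ ♙ · · ♖│2
1│♖ ♘ ♗ ♕ ♔ ♗ ♘ ·│1
  ─────────────────
  a b c d e f g h


4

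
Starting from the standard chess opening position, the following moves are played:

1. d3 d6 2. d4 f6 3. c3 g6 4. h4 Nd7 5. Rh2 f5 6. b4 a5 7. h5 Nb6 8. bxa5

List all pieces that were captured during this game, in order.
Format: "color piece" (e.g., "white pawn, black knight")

Tracking captures:
  bxa5: captured black pawn

black pawn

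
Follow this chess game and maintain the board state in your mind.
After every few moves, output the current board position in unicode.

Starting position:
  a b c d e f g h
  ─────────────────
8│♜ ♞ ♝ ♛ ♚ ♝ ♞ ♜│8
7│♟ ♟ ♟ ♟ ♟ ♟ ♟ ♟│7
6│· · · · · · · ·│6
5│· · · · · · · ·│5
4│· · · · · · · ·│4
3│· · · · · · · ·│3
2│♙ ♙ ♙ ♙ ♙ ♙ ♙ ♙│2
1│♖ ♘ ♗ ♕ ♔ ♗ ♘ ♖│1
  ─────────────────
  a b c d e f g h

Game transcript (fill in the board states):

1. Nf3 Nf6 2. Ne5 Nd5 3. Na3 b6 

  a b c d e f g h
  ─────────────────
8│♜ ♞ ♝ ♛ ♚ ♝ · ♜│8
7│♟ · ♟ ♟ ♟ ♟ ♟ ♟│7
6│· ♟ · · · · · ·│6
5│· · · ♞ ♘ · · ·│5
4│· · · · · · · ·│4
3│♘ · · · · · · ·│3
2│♙ ♙ ♙ ♙ ♙ ♙ ♙ ♙│2
1│♖ · ♗ ♕ ♔ ♗ · ♖│1
  ─────────────────
  a b c d e f g h

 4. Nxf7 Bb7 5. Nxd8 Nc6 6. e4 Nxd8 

  a b c d e f g h
  ─────────────────
8│♜ · · ♞ ♚ ♝ · ♜│8
7│♟ ♝ ♟ ♟ ♟ · ♟ ♟│7
6│· ♟ · · · · · ·│6
5│· · · ♞ · · · ·│5
4│· · · · ♙ · · ·│4
3│♘ · · · · · · ·│3
2│♙ ♙ ♙ ♙ · ♙ ♙ ♙│2
1│♖ · ♗ ♕ ♔ ♗ · ♖│1
  ─────────────────
  a b c d e f g h

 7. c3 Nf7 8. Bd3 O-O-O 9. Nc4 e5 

  a b c d e f g h
  ─────────────────
8│· · ♚ ♜ · ♝ · ♜│8
7│♟ ♝ ♟ ♟ · ♞ ♟ ♟│7
6│· ♟ · · · · · ·│6
5│· · · ♞ ♟ · · ·│5
4│· · ♘ · ♙ · · ·│4
3│· · ♙ ♗ · · · ·│3
2│♙ ♙ · ♙ · ♙ ♙ ♙│2
1│♖ · ♗ ♕ ♔ · · ♖│1
  ─────────────────
  a b c d e f g h

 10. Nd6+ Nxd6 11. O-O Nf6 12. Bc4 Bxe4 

  a b c d e f g h
  ─────────────────
8│· · ♚ ♜ · ♝ · ♜│8
7│♟ · ♟ ♟ · · ♟ ♟│7
6│· ♟ · ♞ · ♞ · ·│6
5│· · · · ♟ · · ·│5
4│· · ♗ · ♝ · · ·│4
3│· · ♙ · · · · ·│3
2│♙ ♙ · ♙ · ♙ ♙ ♙│2
1│♖ · ♗ ♕ · ♖ ♔ ·│1
  ─────────────────
  a b c d e f g h

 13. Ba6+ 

  a b c d e f g h
  ─────────────────
8│· · ♚ ♜ · ♝ · ♜│8
7│♟ · ♟ ♟ · · ♟ ♟│7
6│♗ ♟ · ♞ · ♞ · ·│6
5│· · · · ♟ · · ·│5
4│· · · · ♝ · · ·│4
3│· · ♙ · · · · ·│3
2│♙ ♙ · ♙ · ♙ ♙ ♙│2
1│♖ · ♗ ♕ · ♖ ♔ ·│1
  ─────────────────
  a b c d e f g h


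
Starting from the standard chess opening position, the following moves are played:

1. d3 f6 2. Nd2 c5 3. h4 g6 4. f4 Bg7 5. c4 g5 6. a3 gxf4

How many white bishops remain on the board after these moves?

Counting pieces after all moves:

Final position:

  a b c d e f g h
  ─────────────────
8│♜ ♞ ♝ ♛ ♚ · ♞ ♜│8
7│♟ ♟ · ♟ ♟ · ♝ ♟│7
6│· · · · · ♟ · ·│6
5│· · ♟ · · · · ·│5
4│· · ♙ · · ♟ · ♙│4
3│♙ · · ♙ · · · ·│3
2│· ♙ · ♘ ♙ · ♙ ·│2
1│♖ · ♗ ♕ ♔ ♗ ♘ ♖│1
  ─────────────────
  a b c d e f g h


2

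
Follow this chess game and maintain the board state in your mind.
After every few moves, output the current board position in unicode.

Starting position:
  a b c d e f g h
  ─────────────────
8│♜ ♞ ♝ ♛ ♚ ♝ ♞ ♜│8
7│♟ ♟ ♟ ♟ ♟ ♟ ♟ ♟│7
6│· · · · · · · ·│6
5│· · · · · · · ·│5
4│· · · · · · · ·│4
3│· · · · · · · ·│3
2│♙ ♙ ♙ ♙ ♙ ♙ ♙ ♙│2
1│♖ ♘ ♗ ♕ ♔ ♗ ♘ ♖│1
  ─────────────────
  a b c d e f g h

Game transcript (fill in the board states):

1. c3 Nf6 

  a b c d e f g h
  ─────────────────
8│♜ ♞ ♝ ♛ ♚ ♝ · ♜│8
7│♟ ♟ ♟ ♟ ♟ ♟ ♟ ♟│7
6│· · · · · ♞ · ·│6
5│· · · · · · · ·│5
4│· · · · · · · ·│4
3│· · ♙ · · · · ·│3
2│♙ ♙ · ♙ ♙ ♙ ♙ ♙│2
1│♖ ♘ ♗ ♕ ♔ ♗ ♘ ♖│1
  ─────────────────
  a b c d e f g h

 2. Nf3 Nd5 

  a b c d e f g h
  ─────────────────
8│♜ ♞ ♝ ♛ ♚ ♝ · ♜│8
7│♟ ♟ ♟ ♟ ♟ ♟ ♟ ♟│7
6│· · · · · · · ·│6
5│· · · ♞ · · · ·│5
4│· · · · · · · ·│4
3│· · ♙ · · ♘ · ·│3
2│♙ ♙ · ♙ ♙ ♙ ♙ ♙│2
1│♖ ♘ ♗ ♕ ♔ ♗ · ♖│1
  ─────────────────
  a b c d e f g h

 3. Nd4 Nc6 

  a b c d e f g h
  ─────────────────
8│♜ · ♝ ♛ ♚ ♝ · ♜│8
7│♟ ♟ ♟ ♟ ♟ ♟ ♟ ♟│7
6│· · ♞ · · · · ·│6
5│· · · ♞ · · · ·│5
4│· · · ♘ · · · ·│4
3│· · ♙ · · · · ·│3
2│♙ ♙ · ♙ ♙ ♙ ♙ ♙│2
1│♖ ♘ ♗ ♕ ♔ ♗ · ♖│1
  ─────────────────
  a b c d e f g h

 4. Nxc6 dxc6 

  a b c d e f g h
  ─────────────────
8│♜ · ♝ ♛ ♚ ♝ · ♜│8
7│♟ ♟ ♟ · ♟ ♟ ♟ ♟│7
6│· · ♟ · · · · ·│6
5│· · · ♞ · · · ·│5
4│· · · · · · · ·│4
3│· · ♙ · · · · ·│3
2│♙ ♙ · ♙ ♙ ♙ ♙ ♙│2
1│♖ ♘ ♗ ♕ ♔ ♗ · ♖│1
  ─────────────────
  a b c d e f g h

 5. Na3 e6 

  a b c d e f g h
  ─────────────────
8│♜ · ♝ ♛ ♚ ♝ · ♜│8
7│♟ ♟ ♟ · · ♟ ♟ ♟│7
6│· · ♟ · ♟ · · ·│6
5│· · · ♞ · · · ·│5
4│· · · · · · · ·│4
3│♘ · ♙ · · · · ·│3
2│♙ ♙ · ♙ ♙ ♙ ♙ ♙│2
1│♖ · ♗ ♕ ♔ ♗ · ♖│1
  ─────────────────
  a b c d e f g h



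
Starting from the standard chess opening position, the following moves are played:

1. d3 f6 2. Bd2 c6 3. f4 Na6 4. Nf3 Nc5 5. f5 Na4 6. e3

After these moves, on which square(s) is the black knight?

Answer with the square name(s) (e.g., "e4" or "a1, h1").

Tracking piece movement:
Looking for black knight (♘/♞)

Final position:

  a b c d e f g h
  ─────────────────
8│♜ · ♝ ♛ ♚ ♝ ♞ ♜│8
7│♟ ♟ · ♟ ♟ · ♟ ♟│7
6│· · ♟ · · ♟ · ·│6
5│· · · · · ♙ · ·│5
4│♞ · · · · · · ·│4
3│· · · ♙ ♙ ♘ · ·│3
2│♙ ♙ ♙ ♗ · · ♙ ♙│2
1│♖ ♘ · ♕ ♔ ♗ · ♖│1
  ─────────────────
  a b c d e f g h


a4, g8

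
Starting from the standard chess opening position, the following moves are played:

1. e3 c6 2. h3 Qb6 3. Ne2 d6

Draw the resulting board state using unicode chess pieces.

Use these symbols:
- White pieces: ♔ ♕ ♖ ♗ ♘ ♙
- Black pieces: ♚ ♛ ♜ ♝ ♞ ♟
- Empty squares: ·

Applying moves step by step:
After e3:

♜ ♞ ♝ ♛ ♚ ♝ ♞ ♜
♟ ♟ ♟ ♟ ♟ ♟ ♟ ♟
· · · · · · · ·
· · · · · · · ·
· · · · · · · ·
· · · · ♙ · · ·
♙ ♙ ♙ ♙ · ♙ ♙ ♙
♖ ♘ ♗ ♕ ♔ ♗ ♘ ♖


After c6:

♜ ♞ ♝ ♛ ♚ ♝ ♞ ♜
♟ ♟ · ♟ ♟ ♟ ♟ ♟
· · ♟ · · · · ·
· · · · · · · ·
· · · · · · · ·
· · · · ♙ · · ·
♙ ♙ ♙ ♙ · ♙ ♙ ♙
♖ ♘ ♗ ♕ ♔ ♗ ♘ ♖


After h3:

♜ ♞ ♝ ♛ ♚ ♝ ♞ ♜
♟ ♟ · ♟ ♟ ♟ ♟ ♟
· · ♟ · · · · ·
· · · · · · · ·
· · · · · · · ·
· · · · ♙ · · ♙
♙ ♙ ♙ ♙ · ♙ ♙ ·
♖ ♘ ♗ ♕ ♔ ♗ ♘ ♖


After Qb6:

♜ ♞ ♝ · ♚ ♝ ♞ ♜
♟ ♟ · ♟ ♟ ♟ ♟ ♟
· ♛ ♟ · · · · ·
· · · · · · · ·
· · · · · · · ·
· · · · ♙ · · ♙
♙ ♙ ♙ ♙ · ♙ ♙ ·
♖ ♘ ♗ ♕ ♔ ♗ ♘ ♖


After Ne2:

♜ ♞ ♝ · ♚ ♝ ♞ ♜
♟ ♟ · ♟ ♟ ♟ ♟ ♟
· ♛ ♟ · · · · ·
· · · · · · · ·
· · · · · · · ·
· · · · ♙ · · ♙
♙ ♙ ♙ ♙ ♘ ♙ ♙ ·
♖ ♘ ♗ ♕ ♔ ♗ · ♖


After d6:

♜ ♞ ♝ · ♚ ♝ ♞ ♜
♟ ♟ · · ♟ ♟ ♟ ♟
· ♛ ♟ ♟ · · · ·
· · · · · · · ·
· · · · · · · ·
· · · · ♙ · · ♙
♙ ♙ ♙ ♙ ♘ ♙ ♙ ·
♖ ♘ ♗ ♕ ♔ ♗ · ♖



  a b c d e f g h
  ─────────────────
8│♜ ♞ ♝ · ♚ ♝ ♞ ♜│8
7│♟ ♟ · · ♟ ♟ ♟ ♟│7
6│· ♛ ♟ ♟ · · · ·│6
5│· · · · · · · ·│5
4│· · · · · · · ·│4
3│· · · · ♙ · · ♙│3
2│♙ ♙ ♙ ♙ ♘ ♙ ♙ ·│2
1│♖ ♘ ♗ ♕ ♔ ♗ · ♖│1
  ─────────────────
  a b c d e f g h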